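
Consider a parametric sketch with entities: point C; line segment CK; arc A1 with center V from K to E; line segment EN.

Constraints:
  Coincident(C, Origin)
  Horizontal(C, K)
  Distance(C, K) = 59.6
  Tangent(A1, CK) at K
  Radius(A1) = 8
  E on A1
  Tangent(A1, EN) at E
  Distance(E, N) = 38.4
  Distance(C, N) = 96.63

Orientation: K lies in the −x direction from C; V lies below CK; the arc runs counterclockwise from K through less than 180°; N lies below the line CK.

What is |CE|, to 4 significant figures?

65.50

Checks: |VE| = 8.000 ✓; ∠(VE, EN) = 90.00° ✓; |EN| = 38.40 ✓; |CN| = 96.63 ✓.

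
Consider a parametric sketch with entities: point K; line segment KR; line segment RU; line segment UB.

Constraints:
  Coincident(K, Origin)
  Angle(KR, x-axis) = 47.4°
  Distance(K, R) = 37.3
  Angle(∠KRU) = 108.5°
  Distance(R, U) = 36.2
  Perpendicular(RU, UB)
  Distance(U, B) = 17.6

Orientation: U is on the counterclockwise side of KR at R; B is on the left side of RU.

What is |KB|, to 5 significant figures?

51.218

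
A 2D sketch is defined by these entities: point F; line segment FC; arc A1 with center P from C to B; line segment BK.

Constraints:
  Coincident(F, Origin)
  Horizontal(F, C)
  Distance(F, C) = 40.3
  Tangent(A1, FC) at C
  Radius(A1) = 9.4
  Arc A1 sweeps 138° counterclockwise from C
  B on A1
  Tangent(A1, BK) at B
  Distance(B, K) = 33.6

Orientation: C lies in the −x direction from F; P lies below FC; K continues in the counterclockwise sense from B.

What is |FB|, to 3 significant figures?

49.4

Since A1 is tangent to FC there, PC ⟂ FC, so P = C + (0, -9.4) = (-40.3, -9.40). On A1, C sits at bearing 90° from P; a 138° counterclockwise sweep puts B at bearing 228°, so B = P + 9.4·(cos 228°, sin 228°) = (-46.6, -16.4). Then |FB| = |B − F| = 49.4.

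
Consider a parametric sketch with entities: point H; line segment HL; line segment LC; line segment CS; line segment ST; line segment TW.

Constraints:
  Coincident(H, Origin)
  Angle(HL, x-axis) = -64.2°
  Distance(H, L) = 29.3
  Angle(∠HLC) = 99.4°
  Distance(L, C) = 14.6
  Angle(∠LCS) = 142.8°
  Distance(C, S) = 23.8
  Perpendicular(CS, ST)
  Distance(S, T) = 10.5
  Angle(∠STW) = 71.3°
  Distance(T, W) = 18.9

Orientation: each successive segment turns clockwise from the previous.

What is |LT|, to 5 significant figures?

35.469

H is at the origin; HL runs at -64.2° with length 29.3, so L = (12.752, -26.379). ∠HLC = 99.4° gives LC at -144.80° from the x-axis; with |LC| = 14.6, C = (0.82196, -34.795). ∠LCS = 142.8° gives CS at 178.00° from the x-axis; with |CS| = 23.8, S = (-22.964, -33.965). CS ⟂ ST, so ST runs at 88.000°; with |ST| = 10.5, T = (-22.597, -23.471). Then |LT| = |T − L| = 35.469.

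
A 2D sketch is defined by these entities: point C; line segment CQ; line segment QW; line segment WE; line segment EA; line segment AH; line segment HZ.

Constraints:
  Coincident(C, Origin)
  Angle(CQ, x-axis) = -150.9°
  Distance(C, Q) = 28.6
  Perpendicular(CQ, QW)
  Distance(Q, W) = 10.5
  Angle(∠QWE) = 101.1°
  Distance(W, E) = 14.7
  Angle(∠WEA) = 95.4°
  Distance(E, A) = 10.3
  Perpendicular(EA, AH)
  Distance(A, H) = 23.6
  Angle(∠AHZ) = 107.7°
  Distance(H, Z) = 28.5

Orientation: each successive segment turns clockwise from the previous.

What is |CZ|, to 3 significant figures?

53.9

EA ⟂ AH, so AH runs at -134°; with |AH| = 23.6, H = (-28.0, -19.3). ∠AHZ = 107.7° gives HZ at 153° from the x-axis; with |HZ| = 28.5, Z = (-53.5, -6.51). Then |CZ| = |Z − C| = 53.9.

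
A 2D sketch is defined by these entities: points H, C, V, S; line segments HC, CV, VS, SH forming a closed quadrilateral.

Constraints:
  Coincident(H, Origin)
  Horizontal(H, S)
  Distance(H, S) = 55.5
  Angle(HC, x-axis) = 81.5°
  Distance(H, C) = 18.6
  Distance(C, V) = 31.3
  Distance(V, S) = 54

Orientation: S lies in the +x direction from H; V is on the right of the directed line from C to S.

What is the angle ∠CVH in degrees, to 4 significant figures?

12.78°

H is at the origin; HS is horizontal with |HS| = 55.5 and S in +x, so S = (55.5, 0). HC runs at 81.5° with |HC| = 18.6, so C = (2.749, 18.40). V is determined by |CV| = 31.3 and |VS| = 54.0 together: it lies at the intersection of circle(C, 31.3) and circle(S, 54.0). With |CS| = 55.87, the foot of the radical line on CS is 10.60 from C and the perpendicular offset is √(31.3² − 10.60²) = 29.45. Taking the right-of-CS solution: V = (3.064, -12.90).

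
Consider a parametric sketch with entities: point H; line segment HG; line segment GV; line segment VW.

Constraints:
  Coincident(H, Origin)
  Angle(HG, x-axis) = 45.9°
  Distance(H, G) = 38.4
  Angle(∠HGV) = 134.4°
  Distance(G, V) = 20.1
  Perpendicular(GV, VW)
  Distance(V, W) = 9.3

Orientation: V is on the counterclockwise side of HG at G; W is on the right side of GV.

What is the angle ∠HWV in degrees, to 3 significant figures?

52.0°

H is at the origin; HG runs at 45.9° with length 38.4, so G = 38.4·(cos 45.9°, sin 45.9°) = (26.7, 27.6). ∠HGV = 134.4°, so GV runs at 45.9° + (180° − 134.4°) = 91.5° from the x-axis; with |GV| = 20.1, V = G + 20.1·(cos 91.5°, sin 91.5°) = (26.2, 47.7). GV ⟂ VW; with |VW| = 9.3 on the right of GV, W = V + 9.3·(1.00, 0.0262) = (35.5, 47.9). Then cos ∠HWV = WH·WV / (|WH||WV|), giving 52.0°.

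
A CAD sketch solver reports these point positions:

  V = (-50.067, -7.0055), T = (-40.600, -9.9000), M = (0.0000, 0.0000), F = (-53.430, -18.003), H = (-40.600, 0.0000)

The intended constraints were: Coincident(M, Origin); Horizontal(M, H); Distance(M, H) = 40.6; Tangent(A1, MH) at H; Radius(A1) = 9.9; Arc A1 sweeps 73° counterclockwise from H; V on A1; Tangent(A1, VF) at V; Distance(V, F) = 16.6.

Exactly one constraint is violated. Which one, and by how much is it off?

Distance(V, F) = 16.6 — off by 5.10.

M = (0.00, 0.00) ✓; M.y = 0.00, H.y = 0.00 ✓; |MH| = 40.60 ✓; ∠(TH, HM) = 90.00° ✓; |TH| = 9.900 ✓; bearing(T→V) − bearing(T→H) = 73.00° ✓; |TV| = 9.900 ✓; ∠(TV, VF) = 90.00° ✓; |VF| = 11.50 ✗.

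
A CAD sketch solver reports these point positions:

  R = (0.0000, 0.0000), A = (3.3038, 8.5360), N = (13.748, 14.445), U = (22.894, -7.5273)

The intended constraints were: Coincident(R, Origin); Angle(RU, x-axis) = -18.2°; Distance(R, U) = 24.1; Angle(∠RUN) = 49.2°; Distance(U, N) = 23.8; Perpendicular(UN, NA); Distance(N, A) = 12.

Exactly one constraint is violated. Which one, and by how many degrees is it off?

Perpendicular(UN, NA) — off by 6.90°.

R = (0.00, 0.00) ✓; RU at -18.20° ✓; |RU| = 24.10 ✓; ∠RUN = 49.20° ✓; |UN| = 23.80 ✓; ∠(UN, NA) = 96.90° ✗; |NA| = 12.00 ✓.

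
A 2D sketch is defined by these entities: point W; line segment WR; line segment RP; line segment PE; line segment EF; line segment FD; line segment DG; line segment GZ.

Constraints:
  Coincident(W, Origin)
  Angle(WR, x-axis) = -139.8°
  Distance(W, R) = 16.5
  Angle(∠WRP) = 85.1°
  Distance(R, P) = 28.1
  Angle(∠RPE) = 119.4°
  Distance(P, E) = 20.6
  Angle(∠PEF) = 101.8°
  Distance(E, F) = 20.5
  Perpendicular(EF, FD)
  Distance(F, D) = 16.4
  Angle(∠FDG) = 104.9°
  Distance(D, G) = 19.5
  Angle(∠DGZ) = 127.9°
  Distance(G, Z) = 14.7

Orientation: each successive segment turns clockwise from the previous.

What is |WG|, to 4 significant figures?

25.35

EF is perpendicular to FD, so FD runs at -103.5°; with |FD| = 16.4, D = (-3.932, 10.18). ∠FDG = 104.9° gives DG at -178.6° from the x-axis; with |DG| = 19.5, G = (-23.43, 9.699). Then |WG| = |G − W| = 25.35.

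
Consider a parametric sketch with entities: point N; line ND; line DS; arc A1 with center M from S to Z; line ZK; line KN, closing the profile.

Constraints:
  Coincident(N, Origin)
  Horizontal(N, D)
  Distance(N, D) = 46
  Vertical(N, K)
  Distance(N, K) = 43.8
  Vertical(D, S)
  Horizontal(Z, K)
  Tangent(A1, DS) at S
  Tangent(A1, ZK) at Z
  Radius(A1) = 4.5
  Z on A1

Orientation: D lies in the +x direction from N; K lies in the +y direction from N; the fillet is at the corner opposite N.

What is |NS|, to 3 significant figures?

60.5

N is at the origin; N and D share the same y with |ND| = 46.0 and D on the +x side, so D = (46.0, 0.00). N and K share the same x with |NK| = 43.8 and K on the +y side, so K = (0.00, 43.8). The virtual corner opposite N is at (46.0, 43.8). A1 meets DS tangentially, so MS is at right angles to DS and tangency of A1 to ZK means the radius MZ is perpendicular to ZK, with radius 4.5, so the center M sits 4.5 in from both sides at M = (41.5, 39.3). That places the tangent points at S = (46.0, 39.3) on DS and Z = (41.5, 43.8) on ZK. Then |NS| = |S − N| = 60.5.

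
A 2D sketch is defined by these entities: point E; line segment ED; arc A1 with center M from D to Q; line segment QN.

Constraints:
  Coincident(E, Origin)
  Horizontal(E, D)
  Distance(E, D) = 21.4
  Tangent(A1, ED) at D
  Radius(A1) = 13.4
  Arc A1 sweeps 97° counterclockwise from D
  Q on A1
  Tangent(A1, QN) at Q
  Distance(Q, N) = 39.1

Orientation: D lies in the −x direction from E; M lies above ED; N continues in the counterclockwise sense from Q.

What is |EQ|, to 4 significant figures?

17.08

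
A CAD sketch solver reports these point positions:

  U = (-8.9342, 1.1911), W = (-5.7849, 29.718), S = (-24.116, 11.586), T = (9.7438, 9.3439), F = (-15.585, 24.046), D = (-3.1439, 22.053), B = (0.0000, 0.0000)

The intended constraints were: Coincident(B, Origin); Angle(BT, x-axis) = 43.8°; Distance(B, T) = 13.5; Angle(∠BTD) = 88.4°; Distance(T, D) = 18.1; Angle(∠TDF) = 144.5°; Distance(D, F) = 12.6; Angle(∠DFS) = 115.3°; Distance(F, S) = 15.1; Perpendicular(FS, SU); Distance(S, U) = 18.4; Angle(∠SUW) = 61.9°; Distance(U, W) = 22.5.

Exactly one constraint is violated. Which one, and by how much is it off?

Distance(U, W) = 22.5 — off by 6.20.

B = (0.00, 0.00) ✓; BT at 43.80° ✓; |BT| = 13.50 ✓; ∠BTD = 88.40° ✓; |TD| = 18.10 ✓; ∠TDF = 144.5° ✓; |DF| = 12.60 ✓; ∠DFS = 115.3° ✓; |FS| = 15.10 ✓; ∠(FS, SU) = 90.00° ✓; |SU| = 18.40 ✓; ∠SUW = 61.90° ✓; |UW| = 28.70 ✗.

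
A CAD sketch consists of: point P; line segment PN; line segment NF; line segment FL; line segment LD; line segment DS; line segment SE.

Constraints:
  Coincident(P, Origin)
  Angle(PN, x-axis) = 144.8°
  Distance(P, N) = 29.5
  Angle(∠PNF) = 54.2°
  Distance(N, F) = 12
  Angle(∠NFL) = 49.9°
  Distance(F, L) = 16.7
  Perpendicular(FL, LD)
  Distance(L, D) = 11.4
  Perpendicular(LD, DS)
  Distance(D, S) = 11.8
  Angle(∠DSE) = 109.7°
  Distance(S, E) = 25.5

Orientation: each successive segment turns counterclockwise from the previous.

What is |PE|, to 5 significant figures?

19.824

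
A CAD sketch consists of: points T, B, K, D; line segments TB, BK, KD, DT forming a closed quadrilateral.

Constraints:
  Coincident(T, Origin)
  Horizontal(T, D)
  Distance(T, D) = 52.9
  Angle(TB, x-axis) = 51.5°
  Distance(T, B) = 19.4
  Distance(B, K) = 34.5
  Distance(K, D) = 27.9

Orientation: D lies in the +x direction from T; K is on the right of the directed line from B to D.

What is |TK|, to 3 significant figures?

32.7

T is at the origin; TD is horizontal with |TD| = 52.9 and D in +x, so D = (52.9, 0). TB runs at 51.5° with |TB| = 19.4, so B = (12.1, 15.2). K is determined by |BK| = 34.5 and |KD| = 27.9 together: it lies at the intersection of circle(B, 34.5) and circle(D, 27.9). With |BD| = 43.6, the foot of the radical line on BD is 26.5 from B and the perpendicular offset is √(34.5² − 26.5²) = 22.1. Taking the right-of-BD solution: K = (29.2, -14.8).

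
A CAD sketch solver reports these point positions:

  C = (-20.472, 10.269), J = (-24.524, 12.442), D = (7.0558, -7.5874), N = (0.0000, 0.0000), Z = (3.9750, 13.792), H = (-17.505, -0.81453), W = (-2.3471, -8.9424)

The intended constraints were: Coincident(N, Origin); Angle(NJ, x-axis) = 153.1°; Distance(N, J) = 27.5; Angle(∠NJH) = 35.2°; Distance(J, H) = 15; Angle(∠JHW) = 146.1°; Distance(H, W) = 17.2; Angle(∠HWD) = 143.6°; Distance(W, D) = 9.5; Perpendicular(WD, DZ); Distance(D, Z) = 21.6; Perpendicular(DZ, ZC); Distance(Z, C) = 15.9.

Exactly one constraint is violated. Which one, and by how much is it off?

Distance(Z, C) = 15.9 — off by 8.80.

N = (0.00, 0.00) ✓; NJ at 153.1° ✓; |NJ| = 27.50 ✓; ∠NJH = 35.20° ✓; |JH| = 15.00 ✓; ∠JHW = 146.1° ✓; |HW| = 17.20 ✓; ∠HWD = 143.6° ✓; |WD| = 9.500 ✓; ∠(WD, DZ) = 90.00° ✓; |DZ| = 21.60 ✓; ∠(DZ, ZC) = 90.00° ✓; |ZC| = 24.70 ✗.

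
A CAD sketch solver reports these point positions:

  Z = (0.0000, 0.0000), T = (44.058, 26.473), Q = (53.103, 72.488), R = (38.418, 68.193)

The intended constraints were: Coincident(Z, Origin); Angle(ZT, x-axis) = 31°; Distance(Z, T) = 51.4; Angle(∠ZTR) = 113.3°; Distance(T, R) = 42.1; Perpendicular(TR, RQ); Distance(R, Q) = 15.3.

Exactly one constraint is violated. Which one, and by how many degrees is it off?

Perpendicular(TR, RQ) — off by 8.60°.

Z = (0.00, 0.00) ✓; ZT at 31.00° ✓; |ZT| = 51.40 ✓; ∠ZTR = 113.3° ✓; |TR| = 42.10 ✓; ∠(TR, RQ) = 81.40° ✗; |RQ| = 15.30 ✓.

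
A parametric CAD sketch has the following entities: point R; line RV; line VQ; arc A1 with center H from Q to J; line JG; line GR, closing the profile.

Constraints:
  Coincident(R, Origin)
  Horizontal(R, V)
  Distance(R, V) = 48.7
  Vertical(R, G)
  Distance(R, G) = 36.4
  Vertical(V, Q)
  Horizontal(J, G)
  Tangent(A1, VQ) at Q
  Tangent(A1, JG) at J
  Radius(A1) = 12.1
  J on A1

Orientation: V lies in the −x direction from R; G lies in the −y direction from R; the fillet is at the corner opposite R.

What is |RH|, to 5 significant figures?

43.932

R is at the origin; R and V share the same y with |RV| = 48.7 and V on the −x side, so V = (-48.700, 0.0000). RG is vertical with |RG| = 36.4 and G on the −y side, so G = (0.0000, -36.400). The virtual corner opposite R is at (-48.700, -36.400). Since A1 is tangent to VQ there, HQ ⟂ VQ and since A1 is tangent to JG there, HJ ⟂ JG, with radius 12.1, so the center H sits 12.1 in from both sides at H = (-36.600, -24.300). Then |RH| = |H − R| = 43.932.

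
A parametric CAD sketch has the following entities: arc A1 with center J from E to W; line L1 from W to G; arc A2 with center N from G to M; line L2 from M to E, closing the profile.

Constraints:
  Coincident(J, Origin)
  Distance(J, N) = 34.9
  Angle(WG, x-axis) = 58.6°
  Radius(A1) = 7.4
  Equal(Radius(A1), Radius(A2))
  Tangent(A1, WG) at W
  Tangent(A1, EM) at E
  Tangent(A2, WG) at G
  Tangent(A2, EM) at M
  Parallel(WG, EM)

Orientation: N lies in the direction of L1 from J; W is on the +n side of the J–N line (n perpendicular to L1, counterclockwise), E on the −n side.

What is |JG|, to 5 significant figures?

35.676

The slot axis is L1's direction at 58.6°, so u = (cos 58.6°, sin 58.6°) = (0.52101, 0.85355) and n = (−sin 58.6°, cos 58.6°) = (-0.85355, 0.52101). J is at the origin and N lies 34.9 along u from J, so N = 34.9·u = (18.183, 29.789). Tangency of A1 to both parallel lines with radius 7.4 puts W and E at J ± 7.4·n: W = (-6.3163, 3.8555), E = (6.3163, -3.8555). Equal radii place G and M the same way about N: G = N + 7.4·n = (11.867, 33.644), M = N − 7.4·n = (24.500, 25.933). Then |JG| = |G − J| = 35.676.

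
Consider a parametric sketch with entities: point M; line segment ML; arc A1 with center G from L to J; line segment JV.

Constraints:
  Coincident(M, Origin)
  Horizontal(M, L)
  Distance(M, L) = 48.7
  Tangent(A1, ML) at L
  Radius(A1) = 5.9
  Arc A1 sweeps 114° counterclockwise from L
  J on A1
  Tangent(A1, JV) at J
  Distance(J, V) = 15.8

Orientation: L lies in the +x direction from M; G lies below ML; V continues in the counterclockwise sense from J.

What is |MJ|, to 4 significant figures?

44.10

M is at the origin; ML is horizontal with |ML| = 48.7 and L on the +x side, so L = (48.70, 0.000). Tangency of A1 to ML means the radius GL is perpendicular to ML, so G = L + (0, -5.9) = (48.70, -5.900). On A1, L sits at bearing 90° from G; a 114° counterclockwise sweep puts J at bearing 204°, so J = G + 5.9·(cos 204°, sin 204°) = (43.31, -8.300). Then |MJ| = |J − M| = 44.10.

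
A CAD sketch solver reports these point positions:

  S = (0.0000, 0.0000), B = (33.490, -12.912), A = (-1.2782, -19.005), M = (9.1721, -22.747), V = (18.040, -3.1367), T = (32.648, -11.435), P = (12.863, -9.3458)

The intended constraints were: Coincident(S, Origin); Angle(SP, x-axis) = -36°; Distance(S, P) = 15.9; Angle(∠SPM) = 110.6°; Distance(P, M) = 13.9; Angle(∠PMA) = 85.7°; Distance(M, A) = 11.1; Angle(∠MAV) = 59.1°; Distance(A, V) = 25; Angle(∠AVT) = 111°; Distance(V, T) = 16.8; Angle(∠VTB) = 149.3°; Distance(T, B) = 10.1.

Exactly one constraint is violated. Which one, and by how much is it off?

Distance(T, B) = 10.1 — off by 8.40.

S = (0.00, 0.00) ✓; SP at -36.00° ✓; |SP| = 15.90 ✓; ∠SPM = 110.6° ✓; |PM| = 13.90 ✓; ∠PMA = 85.70° ✓; |MA| = 11.10 ✓; ∠MAV = 59.10° ✓; |AV| = 25.00 ✓; ∠AVT = 111.0° ✓; |VT| = 16.80 ✓; ∠VTB = 149.3° ✓; |TB| = 1.700 ✗.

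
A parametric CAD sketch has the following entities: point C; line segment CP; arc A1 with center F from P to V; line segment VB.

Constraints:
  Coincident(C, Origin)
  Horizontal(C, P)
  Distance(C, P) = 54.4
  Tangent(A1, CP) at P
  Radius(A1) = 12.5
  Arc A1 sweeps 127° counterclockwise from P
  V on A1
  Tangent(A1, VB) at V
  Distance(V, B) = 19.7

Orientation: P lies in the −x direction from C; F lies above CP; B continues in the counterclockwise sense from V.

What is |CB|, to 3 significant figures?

66.7

C is at the origin; CP is horizontal with |CP| = 54.4 and P on the −x side, so P = (-54.4, 0.00). A1 meets CP tangentially, so FP is at right angles to CP, so F = P + (0, 12.5) = (-54.4, 12.5). On A1, P sits at bearing -90° from F; a 127° counterclockwise sweep puts V at bearing 37°, so V = F + 12.5·(cos 37°, sin 37°) = (-44.4, 20.0). Tangency of A1 to VB means the radius FV is perpendicular to VB, so VB runs along (−sin 37°, cos 37°); with |VB| = 19.7, B = (-56.3, 35.8). Then |CB| = |B − C| = 66.7.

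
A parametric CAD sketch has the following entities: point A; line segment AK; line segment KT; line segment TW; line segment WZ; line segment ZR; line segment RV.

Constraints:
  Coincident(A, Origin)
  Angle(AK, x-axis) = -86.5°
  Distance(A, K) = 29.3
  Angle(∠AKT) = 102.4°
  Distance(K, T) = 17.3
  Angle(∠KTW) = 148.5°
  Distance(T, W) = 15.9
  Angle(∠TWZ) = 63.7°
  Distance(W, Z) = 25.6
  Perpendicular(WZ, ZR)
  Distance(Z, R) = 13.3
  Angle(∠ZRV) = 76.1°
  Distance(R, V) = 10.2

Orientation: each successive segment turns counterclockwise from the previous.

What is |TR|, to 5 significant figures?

18.580

A is at the origin; AK runs at -86.5° with length 29.3, so K = (1.7887, -29.245). ∠AKT = 102.4° gives KT at -8.9000° from the x-axis; with |KT| = 17.3, T = (18.880, -31.922). ∠KTW = 148.5° gives TW at 22.600° from the x-axis; with |TW| = 15.9, W = (33.559, -25.812). ∠TWZ = 63.7° gives WZ at 138.90° from the x-axis; with |WZ| = 25.6, Z = (14.268, -8.9827). WZ is perpendicular to ZR, so ZR runs at -131.10°; with |ZR| = 13.3, R = (5.5252, -19.005). Then |TR| = |R − T| = 18.580.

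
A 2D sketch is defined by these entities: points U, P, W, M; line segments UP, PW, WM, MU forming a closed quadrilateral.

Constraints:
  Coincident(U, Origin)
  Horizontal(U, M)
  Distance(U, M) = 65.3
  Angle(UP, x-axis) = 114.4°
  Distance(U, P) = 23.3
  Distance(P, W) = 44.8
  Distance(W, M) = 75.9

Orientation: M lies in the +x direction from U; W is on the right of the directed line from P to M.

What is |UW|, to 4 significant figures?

24.48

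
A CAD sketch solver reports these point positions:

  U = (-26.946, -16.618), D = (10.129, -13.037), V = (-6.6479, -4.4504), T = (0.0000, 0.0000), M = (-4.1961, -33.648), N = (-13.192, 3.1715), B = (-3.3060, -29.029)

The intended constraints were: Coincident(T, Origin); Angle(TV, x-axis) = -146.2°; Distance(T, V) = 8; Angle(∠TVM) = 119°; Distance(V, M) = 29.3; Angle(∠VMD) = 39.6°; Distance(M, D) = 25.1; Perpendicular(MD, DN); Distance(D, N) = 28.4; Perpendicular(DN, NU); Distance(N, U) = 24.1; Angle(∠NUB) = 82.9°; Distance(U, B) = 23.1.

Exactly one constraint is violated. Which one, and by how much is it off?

Distance(U, B) = 23.1 — off by 3.60.

T = (0.00, 0.00) ✓; TV at -146.2° ✓; |TV| = 8.000 ✓; ∠TVM = 119.0° ✓; |VM| = 29.30 ✓; ∠VMD = 39.60° ✓; |MD| = 25.10 ✓; ∠(MD, DN) = 90.00° ✓; |DN| = 28.40 ✓; ∠(DN, NU) = 90.00° ✓; |NU| = 24.10 ✓; ∠NUB = 82.90° ✓; |UB| = 26.70 ✗.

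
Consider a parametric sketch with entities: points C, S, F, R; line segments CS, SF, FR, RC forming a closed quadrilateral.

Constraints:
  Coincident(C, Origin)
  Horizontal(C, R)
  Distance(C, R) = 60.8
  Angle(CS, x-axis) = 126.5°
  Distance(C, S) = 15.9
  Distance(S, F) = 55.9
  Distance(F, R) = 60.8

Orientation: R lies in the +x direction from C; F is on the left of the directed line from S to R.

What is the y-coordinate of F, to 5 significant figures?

52.405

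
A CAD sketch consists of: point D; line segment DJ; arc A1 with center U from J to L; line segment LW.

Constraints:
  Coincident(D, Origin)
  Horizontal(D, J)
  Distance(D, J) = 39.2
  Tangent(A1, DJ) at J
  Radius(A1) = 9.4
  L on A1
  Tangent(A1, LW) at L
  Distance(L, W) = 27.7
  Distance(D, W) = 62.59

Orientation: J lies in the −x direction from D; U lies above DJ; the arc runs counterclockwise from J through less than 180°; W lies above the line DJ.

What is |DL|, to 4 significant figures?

35.95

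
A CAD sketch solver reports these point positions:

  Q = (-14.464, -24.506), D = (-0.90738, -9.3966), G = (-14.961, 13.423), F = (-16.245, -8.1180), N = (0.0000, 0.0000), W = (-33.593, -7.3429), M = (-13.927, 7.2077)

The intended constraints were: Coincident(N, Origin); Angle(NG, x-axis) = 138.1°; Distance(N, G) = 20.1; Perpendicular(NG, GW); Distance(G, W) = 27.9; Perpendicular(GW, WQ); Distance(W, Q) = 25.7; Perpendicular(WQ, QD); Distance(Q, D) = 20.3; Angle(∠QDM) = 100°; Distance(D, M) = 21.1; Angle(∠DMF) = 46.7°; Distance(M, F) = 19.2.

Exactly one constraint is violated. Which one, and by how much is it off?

Distance(M, F) = 19.2 — off by 3.70.

N = (0.00, 0.00) ✓; NG at 138.1° ✓; |NG| = 20.10 ✓; ∠(NG, GW) = 90.00° ✓; |GW| = 27.90 ✓; ∠(GW, WQ) = 90.00° ✓; |WQ| = 25.70 ✓; ∠(WQ, QD) = 90.00° ✓; |QD| = 20.30 ✓; ∠QDM = 100.0° ✓; |DM| = 21.10 ✓; ∠DMF = 46.70° ✓; |MF| = 15.50 ✗.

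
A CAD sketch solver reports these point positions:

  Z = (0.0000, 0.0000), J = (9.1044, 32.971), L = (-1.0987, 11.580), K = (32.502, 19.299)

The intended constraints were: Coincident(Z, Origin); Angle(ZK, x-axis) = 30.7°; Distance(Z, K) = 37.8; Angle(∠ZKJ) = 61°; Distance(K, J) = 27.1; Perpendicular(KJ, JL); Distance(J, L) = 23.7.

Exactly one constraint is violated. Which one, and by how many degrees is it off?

Perpendicular(KJ, JL) — off by 4.80°.

Z = (0.00, 0.00) ✓; ZK at 30.70° ✓; |ZK| = 37.80 ✓; ∠ZKJ = 61.00° ✓; |KJ| = 27.10 ✓; ∠(KJ, JL) = 94.80° ✗; |JL| = 23.70 ✓.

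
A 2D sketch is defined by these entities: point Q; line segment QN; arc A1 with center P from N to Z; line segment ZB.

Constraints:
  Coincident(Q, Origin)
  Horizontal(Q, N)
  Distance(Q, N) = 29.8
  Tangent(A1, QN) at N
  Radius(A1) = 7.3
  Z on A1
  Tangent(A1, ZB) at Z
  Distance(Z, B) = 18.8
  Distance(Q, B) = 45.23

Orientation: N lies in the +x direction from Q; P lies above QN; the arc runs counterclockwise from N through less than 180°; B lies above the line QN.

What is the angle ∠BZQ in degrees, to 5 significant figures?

100.59°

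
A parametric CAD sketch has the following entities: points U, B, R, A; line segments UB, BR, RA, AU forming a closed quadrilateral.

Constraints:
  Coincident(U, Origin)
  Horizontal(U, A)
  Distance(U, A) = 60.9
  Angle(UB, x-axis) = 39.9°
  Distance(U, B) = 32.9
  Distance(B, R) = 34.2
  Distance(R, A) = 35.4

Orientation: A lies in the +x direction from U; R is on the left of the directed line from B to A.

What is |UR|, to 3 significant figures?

66.5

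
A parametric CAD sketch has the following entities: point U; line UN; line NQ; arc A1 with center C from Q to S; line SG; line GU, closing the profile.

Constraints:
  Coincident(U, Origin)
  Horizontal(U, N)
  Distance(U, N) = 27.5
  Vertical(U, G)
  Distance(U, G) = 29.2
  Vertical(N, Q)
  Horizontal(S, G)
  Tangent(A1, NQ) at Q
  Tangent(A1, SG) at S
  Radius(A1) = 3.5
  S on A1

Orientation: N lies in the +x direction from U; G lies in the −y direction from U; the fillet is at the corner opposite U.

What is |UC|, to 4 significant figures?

35.16

U is at the origin; U and N share the same y with |UN| = 27.5 and N on the +x side, so N = (27.50, 0.000). UG is vertical with |UG| = 29.2 and G on the −y side, so G = (0.000, -29.20). The virtual corner opposite U is at (27.50, -29.20). Since A1 is tangent to NQ there, CQ ⟂ NQ and tangency of A1 to SG means the radius CS is perpendicular to SG, with radius 3.5, so the center C sits 3.5 in from both sides at C = (24.00, -25.70). Then |UC| = |C − U| = 35.16.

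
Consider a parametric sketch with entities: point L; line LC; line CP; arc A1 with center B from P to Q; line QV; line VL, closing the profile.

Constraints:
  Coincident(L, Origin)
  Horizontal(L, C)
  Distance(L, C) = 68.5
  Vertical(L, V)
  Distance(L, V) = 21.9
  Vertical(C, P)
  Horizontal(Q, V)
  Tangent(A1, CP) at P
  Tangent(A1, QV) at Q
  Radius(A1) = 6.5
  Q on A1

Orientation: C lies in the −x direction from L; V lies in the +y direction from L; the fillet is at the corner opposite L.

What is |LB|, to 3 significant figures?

63.9

L is at the origin; LC is horizontal with |LC| = 68.5 and C on the −x side, so C = (-68.5, 0.00). LV is vertical with |LV| = 21.9 and V on the +y side, so V = (0.00, 21.9). The virtual corner opposite L is at (-68.5, 21.9). Since A1 is tangent to CP there, BP ⟂ CP and since A1 is tangent to QV there, BQ ⟂ QV, with radius 6.5, so the center B sits 6.5 in from both sides at B = (-62.0, 15.4). Then |LB| = |B − L| = 63.9.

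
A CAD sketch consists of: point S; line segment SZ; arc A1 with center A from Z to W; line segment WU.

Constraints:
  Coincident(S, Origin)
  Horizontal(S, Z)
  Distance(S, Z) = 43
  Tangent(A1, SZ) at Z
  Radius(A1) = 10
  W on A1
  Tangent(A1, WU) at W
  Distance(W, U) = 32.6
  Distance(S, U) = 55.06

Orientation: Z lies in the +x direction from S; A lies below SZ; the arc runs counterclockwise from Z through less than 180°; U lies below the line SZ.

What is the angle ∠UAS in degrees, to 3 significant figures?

88.5°

Checks: |AW| = 10.00 ✓; ∠(AW, WU) = 90.00° ✓; |WU| = 32.60 ✓; |SU| = 55.06 ✓.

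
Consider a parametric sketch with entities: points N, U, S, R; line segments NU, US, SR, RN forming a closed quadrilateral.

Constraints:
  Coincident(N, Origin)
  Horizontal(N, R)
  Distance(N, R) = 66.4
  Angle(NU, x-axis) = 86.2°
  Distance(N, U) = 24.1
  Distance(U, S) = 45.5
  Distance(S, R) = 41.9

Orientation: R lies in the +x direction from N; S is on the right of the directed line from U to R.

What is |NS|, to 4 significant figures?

30.18

Checks: |US| = 45.50 ✓; |SR| = 41.90 ✓.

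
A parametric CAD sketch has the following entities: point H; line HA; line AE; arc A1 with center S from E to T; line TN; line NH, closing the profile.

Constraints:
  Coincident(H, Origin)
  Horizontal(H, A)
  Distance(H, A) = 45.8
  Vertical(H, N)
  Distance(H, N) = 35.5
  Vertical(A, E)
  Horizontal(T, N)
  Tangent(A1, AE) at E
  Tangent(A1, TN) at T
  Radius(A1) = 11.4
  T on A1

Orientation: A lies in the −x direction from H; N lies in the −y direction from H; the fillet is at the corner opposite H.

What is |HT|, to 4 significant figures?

49.43

The virtual corner opposite H is at (-45.80, -35.50). Tangency of A1 to AE means the radius SE is perpendicular to AE and A1 meets TN tangentially, so ST is at right angles to TN, with radius 11.4, so the center S sits 11.4 in from both sides at S = (-34.40, -24.10). That places the tangent points at E = (-45.80, -24.10) on AE and T = (-34.40, -35.50) on TN. Then |HT| = |T − H| = 49.43.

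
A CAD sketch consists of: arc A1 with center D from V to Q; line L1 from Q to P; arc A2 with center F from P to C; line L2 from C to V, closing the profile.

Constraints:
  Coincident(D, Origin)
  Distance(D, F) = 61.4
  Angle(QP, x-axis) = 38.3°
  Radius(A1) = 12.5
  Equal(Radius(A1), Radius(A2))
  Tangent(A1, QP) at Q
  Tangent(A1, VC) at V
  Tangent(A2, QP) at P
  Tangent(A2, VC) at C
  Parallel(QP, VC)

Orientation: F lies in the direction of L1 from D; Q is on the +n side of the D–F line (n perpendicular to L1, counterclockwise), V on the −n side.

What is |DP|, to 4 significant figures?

62.66

Tangency of A1 to both parallel lines with radius 12.5 puts Q and V at D ± 12.5·n: Q = (-7.747, 9.810), V = (7.747, -9.810). Equal radii place P and C the same way about F: P = F + 12.5·n = (40.44, 47.86), C = F − 12.5·n = (55.93, 28.24). Then |DP| = |P − D| = 62.66.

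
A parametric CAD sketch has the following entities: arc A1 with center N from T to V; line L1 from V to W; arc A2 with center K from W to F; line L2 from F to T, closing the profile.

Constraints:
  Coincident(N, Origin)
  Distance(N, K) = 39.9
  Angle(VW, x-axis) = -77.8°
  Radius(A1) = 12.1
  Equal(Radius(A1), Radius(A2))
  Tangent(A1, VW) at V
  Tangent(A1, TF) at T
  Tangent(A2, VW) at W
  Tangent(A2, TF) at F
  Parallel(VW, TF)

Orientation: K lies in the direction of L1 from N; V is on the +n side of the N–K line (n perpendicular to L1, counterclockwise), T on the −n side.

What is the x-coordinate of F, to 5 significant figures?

-3.3949

Tangency of A1 to both parallel lines with radius 12.1 puts V and T at N ± 12.1·n: V = (11.827, 2.5570), T = (-11.827, -2.5570). Equal radii place W and F the same way about K: W = K + 12.1·n = (20.259, -36.442), F = K − 12.1·n = (-3.3949, -41.556). So F.x = -3.3949.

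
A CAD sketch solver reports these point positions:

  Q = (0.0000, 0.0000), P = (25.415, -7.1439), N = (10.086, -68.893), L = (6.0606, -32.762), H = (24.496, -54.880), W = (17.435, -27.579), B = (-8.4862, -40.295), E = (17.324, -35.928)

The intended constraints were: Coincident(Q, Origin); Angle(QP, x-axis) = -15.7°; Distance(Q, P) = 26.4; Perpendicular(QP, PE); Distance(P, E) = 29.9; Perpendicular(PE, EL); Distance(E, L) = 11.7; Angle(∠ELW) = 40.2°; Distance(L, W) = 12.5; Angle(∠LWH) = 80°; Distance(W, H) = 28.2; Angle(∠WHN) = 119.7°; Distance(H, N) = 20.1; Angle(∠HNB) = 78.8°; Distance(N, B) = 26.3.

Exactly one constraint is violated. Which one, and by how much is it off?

Distance(N, B) = 26.3 — off by 7.80.

Q = (0.00, 0.00) ✓; QP at -15.70° ✓; |QP| = 26.40 ✓; ∠(QP, PE) = 90.00° ✓; |PE| = 29.90 ✓; ∠(PE, EL) = 90.00° ✓; |EL| = 11.70 ✓; ∠ELW = 40.20° ✓; |LW| = 12.50 ✓; ∠LWH = 80.00° ✓; |WH| = 28.20 ✓; ∠WHN = 119.7° ✓; |HN| = 20.10 ✓; ∠HNB = 78.80° ✓; |NB| = 34.10 ✗.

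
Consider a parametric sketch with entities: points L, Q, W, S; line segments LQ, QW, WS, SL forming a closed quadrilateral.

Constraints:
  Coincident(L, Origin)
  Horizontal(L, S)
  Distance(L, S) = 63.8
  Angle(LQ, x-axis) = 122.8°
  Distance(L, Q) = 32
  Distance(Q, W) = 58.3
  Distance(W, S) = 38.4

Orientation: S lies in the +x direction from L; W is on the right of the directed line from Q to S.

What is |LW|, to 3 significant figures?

29.1

Checks: |QW| = 58.30 ✓; |WS| = 38.40 ✓.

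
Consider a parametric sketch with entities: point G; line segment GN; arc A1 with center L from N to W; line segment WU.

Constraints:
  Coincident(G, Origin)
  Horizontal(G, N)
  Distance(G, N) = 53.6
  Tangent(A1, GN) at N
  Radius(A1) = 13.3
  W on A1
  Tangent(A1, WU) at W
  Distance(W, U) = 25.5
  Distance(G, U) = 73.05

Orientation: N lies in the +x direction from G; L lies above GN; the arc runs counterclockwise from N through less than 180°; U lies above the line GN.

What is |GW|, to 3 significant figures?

68.5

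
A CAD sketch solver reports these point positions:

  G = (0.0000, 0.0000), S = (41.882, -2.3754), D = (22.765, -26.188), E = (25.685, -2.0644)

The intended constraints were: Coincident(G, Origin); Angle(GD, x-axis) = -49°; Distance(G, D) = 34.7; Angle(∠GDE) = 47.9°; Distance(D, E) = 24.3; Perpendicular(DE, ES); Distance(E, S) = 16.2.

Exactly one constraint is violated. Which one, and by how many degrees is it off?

Perpendicular(DE, ES) — off by 5.80°.

G = (0.00, 0.00) ✓; GD at -49.00° ✓; |GD| = 34.70 ✓; ∠GDE = 47.90° ✓; |DE| = 24.30 ✓; ∠(DE, ES) = 84.20° ✗; |ES| = 16.20 ✓.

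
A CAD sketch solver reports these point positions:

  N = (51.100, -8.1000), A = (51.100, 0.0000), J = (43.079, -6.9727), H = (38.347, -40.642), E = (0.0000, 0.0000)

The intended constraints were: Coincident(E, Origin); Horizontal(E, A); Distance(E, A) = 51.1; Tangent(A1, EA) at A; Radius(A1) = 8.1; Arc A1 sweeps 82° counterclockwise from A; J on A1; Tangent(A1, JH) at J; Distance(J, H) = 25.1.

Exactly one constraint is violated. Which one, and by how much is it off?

Distance(J, H) = 25.1 — off by 8.90.

E = (0.00, 0.00) ✓; E.y = 0.00, A.y = 0.00 ✓; |EA| = 51.10 ✓; ∠(NA, AE) = 90.00° ✓; |NA| = 8.100 ✓; bearing(N→J) − bearing(N→A) = 82.00° ✓; |NJ| = 8.100 ✓; ∠(NJ, JH) = 90.00° ✓; |JH| = 34.00 ✗.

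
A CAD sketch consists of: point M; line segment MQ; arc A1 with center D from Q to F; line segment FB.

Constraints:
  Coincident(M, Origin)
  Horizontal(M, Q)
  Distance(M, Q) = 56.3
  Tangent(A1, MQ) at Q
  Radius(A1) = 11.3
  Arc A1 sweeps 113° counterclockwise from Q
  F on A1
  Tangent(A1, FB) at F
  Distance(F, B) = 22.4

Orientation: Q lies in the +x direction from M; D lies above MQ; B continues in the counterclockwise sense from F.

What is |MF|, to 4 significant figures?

68.53

M is at the origin; M and Q share the same y with |MQ| = 56.3 and Q on the +x side, so Q = (56.30, 0.000). The tangent condition forces DQ to be normal to MQ, so D = Q + (0, 11.3) = (56.30, 11.30). On A1, Q sits at bearing -90° from D; a 113° counterclockwise sweep puts F at bearing 23°, so F = D + 11.3·(cos 23°, sin 23°) = (66.70, 15.72). Then |MF| = |F − M| = 68.53.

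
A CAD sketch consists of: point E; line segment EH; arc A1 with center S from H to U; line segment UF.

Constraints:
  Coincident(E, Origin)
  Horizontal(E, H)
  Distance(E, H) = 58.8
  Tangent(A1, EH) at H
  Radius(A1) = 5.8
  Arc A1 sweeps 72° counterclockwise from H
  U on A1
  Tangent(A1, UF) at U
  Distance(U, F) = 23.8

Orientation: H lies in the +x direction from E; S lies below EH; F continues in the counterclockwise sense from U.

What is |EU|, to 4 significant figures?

53.43

E is at the origin; EH is horizontal with |EH| = 58.8 and H on the +x side, so H = (58.80, 0.000). The tangent condition forces SH to be normal to EH, so S = H + (0, -5.8) = (58.80, -5.800). On A1, H sits at bearing 90° from S; a 72° counterclockwise sweep puts U at bearing 162°, so U = S + 5.8·(cos 162°, sin 162°) = (53.28, -4.008). Then |EU| = |U − E| = 53.43.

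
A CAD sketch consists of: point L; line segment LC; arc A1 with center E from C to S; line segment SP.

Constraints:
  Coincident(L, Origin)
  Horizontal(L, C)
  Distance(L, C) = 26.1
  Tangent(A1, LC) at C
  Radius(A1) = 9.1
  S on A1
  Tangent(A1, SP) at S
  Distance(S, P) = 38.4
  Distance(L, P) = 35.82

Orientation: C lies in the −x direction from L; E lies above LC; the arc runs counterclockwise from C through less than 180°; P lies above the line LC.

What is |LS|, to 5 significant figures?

19.003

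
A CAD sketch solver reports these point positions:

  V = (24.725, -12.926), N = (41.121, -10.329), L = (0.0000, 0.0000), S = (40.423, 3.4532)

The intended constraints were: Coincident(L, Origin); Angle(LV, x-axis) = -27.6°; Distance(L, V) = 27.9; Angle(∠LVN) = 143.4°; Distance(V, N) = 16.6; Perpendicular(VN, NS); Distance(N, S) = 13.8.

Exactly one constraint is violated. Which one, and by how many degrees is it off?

Perpendicular(VN, NS) — off by 6.10°.

L = (0.00, 0.00) ✓; LV at -27.60° ✓; |LV| = 27.90 ✓; ∠LVN = 143.4° ✓; |VN| = 16.60 ✓; ∠(VN, NS) = 83.90° ✗; |NS| = 13.80 ✓.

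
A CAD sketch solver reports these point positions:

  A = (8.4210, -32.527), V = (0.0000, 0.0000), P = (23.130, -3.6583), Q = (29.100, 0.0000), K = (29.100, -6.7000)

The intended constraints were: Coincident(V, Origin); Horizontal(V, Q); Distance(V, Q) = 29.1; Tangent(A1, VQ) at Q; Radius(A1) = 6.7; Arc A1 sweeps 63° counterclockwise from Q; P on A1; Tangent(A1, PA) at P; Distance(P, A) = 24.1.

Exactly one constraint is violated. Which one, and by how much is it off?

Distance(P, A) = 24.1 — off by 8.30.

V = (0.00, 0.00) ✓; V.y = 0.00, Q.y = 0.00 ✓; |VQ| = 29.10 ✓; ∠(KQ, QV) = 90.00° ✓; |KQ| = 6.700 ✓; bearing(K→P) − bearing(K→Q) = 63.00° ✓; |KP| = 6.700 ✓; ∠(KP, PA) = 90.00° ✓; |PA| = 32.40 ✗.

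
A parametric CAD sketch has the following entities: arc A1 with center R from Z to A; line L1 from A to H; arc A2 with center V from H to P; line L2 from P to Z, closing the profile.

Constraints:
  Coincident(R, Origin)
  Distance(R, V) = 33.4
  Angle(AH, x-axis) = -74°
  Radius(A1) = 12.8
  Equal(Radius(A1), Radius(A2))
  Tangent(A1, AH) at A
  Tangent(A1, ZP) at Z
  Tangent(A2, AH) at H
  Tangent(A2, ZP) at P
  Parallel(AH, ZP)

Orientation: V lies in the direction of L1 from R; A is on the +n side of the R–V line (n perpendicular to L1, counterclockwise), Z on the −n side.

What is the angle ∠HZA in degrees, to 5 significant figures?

52.531°

The slot axis is L1's direction at -74.0°, so u = (cos -74.0°, sin -74.0°) = (0.27564, -0.96126) and n = (−sin -74.0°, cos -74.0°) = (0.96126, 0.27564). R is at the origin and V lies 33.4 along u from R, so V = 33.4·u = (9.2063, -32.106). Tangency of A1 to both parallel lines with radius 12.8 puts A and Z at R ± 12.8·n: A = (12.304, 3.5282), Z = (-12.304, -3.5282). Equal radii place H and P the same way about V: H = V + 12.8·n = (21.510, -28.578), P = V − 12.8·n = (-3.0979, -35.634). Then cos ∠HZA = ZH·ZA / (|ZH||ZA|), giving 52.531°.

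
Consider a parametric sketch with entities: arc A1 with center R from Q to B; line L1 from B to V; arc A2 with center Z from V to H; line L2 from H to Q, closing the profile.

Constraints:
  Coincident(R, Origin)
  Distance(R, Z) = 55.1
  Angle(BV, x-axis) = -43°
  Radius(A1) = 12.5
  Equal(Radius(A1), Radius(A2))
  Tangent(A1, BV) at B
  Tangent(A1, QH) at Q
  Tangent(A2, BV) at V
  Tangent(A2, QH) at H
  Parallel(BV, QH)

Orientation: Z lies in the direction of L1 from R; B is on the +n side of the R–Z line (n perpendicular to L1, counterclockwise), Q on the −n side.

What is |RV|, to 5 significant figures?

56.500

The slot axis is L1's direction at -43.0°, so u = (cos -43.0°, sin -43.0°) = (0.73135, -0.68200) and n = (−sin -43.0°, cos -43.0°) = (0.68200, 0.73135). R is at the origin and Z lies 55.1 along u from R, so Z = 55.1·u = (40.298, -37.578). Tangency of A1 to both parallel lines with radius 12.5 puts B and Q at R ± 12.5·n: B = (8.5250, 9.1419), Q = (-8.5250, -9.1419). Equal radii place V and H the same way about Z: V = Z + 12.5·n = (48.823, -28.436), H = Z − 12.5·n = (31.773, -46.720). Then |RV| = |V − R| = 56.500.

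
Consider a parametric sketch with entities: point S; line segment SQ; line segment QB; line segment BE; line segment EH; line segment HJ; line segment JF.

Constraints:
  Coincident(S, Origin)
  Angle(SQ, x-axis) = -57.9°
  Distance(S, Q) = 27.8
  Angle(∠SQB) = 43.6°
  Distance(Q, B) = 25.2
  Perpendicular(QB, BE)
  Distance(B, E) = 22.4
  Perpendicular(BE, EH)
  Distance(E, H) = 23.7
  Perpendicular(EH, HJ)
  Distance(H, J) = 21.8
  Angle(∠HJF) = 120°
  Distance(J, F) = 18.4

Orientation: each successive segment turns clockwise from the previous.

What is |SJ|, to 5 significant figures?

26.307

S is at the origin; SQ runs at -57.9° with length 27.8, so Q = (14.773, -23.550). ∠SQB = 43.6° gives QB at 165.70° from the x-axis; with |QB| = 25.2, B = (-9.6463, -17.326). The perpendicularity gives BE at right angles to QB, so BE runs at 75.700°; with |BE| = 22.4, E = (-4.1135, 4.3803). BE ⟂ EH, so EH runs at -14.300°; with |EH| = 23.7, H = (18.852, -1.4735). EH ⟂ HJ, so HJ runs at -104.30°; with |HJ| = 21.8, J = (13.468, -22.598). Then |SJ| = |J − S| = 26.307.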